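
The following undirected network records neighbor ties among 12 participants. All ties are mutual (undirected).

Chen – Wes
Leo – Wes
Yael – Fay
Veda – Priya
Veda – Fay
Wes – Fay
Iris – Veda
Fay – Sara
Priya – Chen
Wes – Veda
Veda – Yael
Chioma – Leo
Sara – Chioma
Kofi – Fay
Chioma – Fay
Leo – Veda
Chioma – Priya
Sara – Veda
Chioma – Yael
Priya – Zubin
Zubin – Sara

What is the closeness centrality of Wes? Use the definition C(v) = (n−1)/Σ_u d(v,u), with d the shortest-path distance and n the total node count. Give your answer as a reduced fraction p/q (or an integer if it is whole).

11/19

Distances from Wes: Chen:1, Chioma:2, Fay:1, Iris:2, Kofi:2, Leo:1, Priya:2, Sara:2, Veda:1, Yael:2, Zubin:3. Sum = 19.
n = 12, so closeness = 11/19.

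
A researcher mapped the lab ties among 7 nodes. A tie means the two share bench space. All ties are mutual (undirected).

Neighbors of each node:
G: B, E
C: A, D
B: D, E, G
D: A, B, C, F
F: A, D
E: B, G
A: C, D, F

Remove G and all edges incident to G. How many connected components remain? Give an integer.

1

G's neighbors (B and E) remain reachable from one another through other ties, so the rest of the network stays in one piece.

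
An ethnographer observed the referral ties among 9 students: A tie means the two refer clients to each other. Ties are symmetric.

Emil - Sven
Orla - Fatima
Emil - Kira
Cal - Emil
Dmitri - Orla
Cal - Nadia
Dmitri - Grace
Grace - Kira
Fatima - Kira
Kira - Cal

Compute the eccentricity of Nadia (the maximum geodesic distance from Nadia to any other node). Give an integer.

Distances from Nadia: Cal:1, Dmitri:4, Emil:2, Fatima:3, Grace:3, Kira:2, Orla:4, Sven:3.
The largest is 4 (to Orla and Dmitri), so the eccentricity of Nadia is 4.

4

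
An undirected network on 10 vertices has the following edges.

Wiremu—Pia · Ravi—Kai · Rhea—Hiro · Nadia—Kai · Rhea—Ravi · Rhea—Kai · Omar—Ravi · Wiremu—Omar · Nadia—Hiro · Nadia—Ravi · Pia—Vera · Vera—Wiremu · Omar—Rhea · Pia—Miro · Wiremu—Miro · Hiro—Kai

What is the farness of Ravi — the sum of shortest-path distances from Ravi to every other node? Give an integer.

17

Distances from Ravi: Hiro:2, Kai:1, Miro:3, Nadia:1, Omar:1, Pia:3, Rhea:1, Vera:3, Wiremu:2.
Sum = 2 + 1 + 3 + 1 + 1 + 3 + 1 + 3 + 2 = 17.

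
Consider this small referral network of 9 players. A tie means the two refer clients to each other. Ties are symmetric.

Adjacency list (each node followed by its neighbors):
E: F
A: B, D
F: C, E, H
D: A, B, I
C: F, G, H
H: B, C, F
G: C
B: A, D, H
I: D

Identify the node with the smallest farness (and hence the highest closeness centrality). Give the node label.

H

Farness (sum of distances to all others) for each node — A:20, B:15, C:17, D:19, E:24, F:17, G:24, H:14, I:26.
The smallest farness is 14, for H, so H has the highest closeness.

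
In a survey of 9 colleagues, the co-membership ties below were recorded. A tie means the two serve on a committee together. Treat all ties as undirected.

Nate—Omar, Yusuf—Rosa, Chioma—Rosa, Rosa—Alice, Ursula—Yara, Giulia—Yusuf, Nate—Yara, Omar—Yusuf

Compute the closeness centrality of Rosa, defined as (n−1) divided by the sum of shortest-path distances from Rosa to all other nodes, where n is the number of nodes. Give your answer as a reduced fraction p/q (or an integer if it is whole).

Distances from Rosa: Alice:1, Chioma:1, Giulia:2, Nate:3, Omar:2, Ursula:5, Yara:4, Yusuf:1. Sum = 19.
n = 9, so closeness = 8/19.

8/19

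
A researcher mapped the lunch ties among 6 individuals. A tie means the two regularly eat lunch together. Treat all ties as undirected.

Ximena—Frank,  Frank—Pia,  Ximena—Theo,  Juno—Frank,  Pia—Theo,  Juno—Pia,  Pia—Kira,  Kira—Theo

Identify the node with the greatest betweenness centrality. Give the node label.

Pia

Unnormalized betweenness of each node: Frank:3/2, Juno:0, Kira:0, Pia:7/2, Theo:3/2, Ximena:1/2.
Pia has the largest value, 7/2, making it the main broker — the node through which the most shortest paths run.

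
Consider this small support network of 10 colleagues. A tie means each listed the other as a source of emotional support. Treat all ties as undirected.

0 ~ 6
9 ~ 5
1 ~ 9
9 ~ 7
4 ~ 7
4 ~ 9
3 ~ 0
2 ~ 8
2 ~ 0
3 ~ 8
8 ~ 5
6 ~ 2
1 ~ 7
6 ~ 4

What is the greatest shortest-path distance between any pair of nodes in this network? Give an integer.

Eccentricity of each node (its greatest distance to any other): 0:4, 1:4, 2:4, 3:4, 4:3, 5:3, 6:3, 7:4, 8:3, 9:3.
The maximum eccentricity is 4, realized for instance by the pair 7–3 via 7 – 4 – 6 – 0 – 3. So the diameter is 4.

4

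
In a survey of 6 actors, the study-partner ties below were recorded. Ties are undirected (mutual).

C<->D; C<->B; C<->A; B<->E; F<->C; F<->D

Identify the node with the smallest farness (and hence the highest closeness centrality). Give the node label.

Farness (sum of distances to all others) for each node — A:10, B:8, C:6, D:9, E:12, F:9.
The smallest farness is 6, for C, so C has the highest closeness.

C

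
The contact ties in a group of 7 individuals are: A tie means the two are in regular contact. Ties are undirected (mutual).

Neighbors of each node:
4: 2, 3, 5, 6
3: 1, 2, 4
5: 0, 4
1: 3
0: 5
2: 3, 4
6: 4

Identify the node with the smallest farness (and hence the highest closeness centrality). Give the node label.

Farness (sum of distances to all others) for each node — 0:16, 1:15, 2:11, 3:10, 4:8, 5:11, 6:13.
The smallest farness is 8, for 4, so 4 has the highest closeness.

4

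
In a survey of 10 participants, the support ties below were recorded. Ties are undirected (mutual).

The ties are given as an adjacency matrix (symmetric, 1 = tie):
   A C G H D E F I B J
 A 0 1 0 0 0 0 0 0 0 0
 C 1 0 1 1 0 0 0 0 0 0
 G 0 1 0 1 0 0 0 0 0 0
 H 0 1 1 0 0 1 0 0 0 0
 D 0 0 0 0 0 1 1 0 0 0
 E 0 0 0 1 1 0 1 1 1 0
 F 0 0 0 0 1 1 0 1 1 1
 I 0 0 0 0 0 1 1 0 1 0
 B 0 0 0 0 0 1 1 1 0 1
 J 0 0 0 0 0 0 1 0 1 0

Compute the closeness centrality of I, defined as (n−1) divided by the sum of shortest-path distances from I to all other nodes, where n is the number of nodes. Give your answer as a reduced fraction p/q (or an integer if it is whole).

9/19

Distances from I: A:4, B:1, C:3, D:2, E:1, F:1, G:3, H:2, J:2. Sum = 19.
n = 10, so closeness = 9/19.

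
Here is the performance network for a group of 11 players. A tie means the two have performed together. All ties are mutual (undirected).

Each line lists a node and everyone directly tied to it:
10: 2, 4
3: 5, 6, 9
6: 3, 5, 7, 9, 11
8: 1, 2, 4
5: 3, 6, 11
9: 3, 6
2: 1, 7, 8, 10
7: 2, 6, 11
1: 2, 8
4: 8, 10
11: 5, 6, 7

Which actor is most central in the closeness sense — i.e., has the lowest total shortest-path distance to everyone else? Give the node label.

Farness (sum of distances to all others) for each node — 1:26, 2:19, 3:27, 4:32, 5:27, 6:20, 7:18, 8:25, 9:28, 10:26, 11:22.
The smallest farness is 18, for 7, so 7 has the highest closeness.

7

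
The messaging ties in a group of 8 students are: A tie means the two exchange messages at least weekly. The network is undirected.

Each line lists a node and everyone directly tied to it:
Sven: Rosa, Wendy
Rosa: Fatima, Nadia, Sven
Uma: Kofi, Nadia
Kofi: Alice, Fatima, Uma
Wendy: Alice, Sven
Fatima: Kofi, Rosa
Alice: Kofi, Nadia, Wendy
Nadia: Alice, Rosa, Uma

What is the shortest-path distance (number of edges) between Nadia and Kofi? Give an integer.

One shortest route is Nadia – Uma – Kofi, which uses 2 edges, and Nadia and Kofi are not directly tied, so nothing shorter exists. So d(Nadia,Kofi) = 2.

2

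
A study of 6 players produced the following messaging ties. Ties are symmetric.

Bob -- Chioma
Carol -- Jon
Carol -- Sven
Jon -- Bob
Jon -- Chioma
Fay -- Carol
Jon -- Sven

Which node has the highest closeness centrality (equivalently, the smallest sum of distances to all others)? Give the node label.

Farness (sum of distances to all others) for each node — Bob:9, Carol:7, Chioma:9, Fay:11, Jon:6, Sven:8.
The smallest farness is 6, for Jon, so Jon has the highest closeness.

Jon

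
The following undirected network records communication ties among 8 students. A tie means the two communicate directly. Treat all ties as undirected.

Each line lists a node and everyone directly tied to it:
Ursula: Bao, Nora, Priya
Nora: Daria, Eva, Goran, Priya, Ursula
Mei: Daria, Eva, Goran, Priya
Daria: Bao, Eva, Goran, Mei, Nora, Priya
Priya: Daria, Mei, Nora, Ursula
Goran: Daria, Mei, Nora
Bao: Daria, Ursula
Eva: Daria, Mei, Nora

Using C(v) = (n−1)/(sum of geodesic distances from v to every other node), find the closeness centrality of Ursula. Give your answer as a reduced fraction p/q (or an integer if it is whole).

7/11

Distances from Ursula: Bao:1, Daria:2, Eva:2, Goran:2, Mei:2, Nora:1, Priya:1. Sum = 11.
n = 8, so closeness = 7/11.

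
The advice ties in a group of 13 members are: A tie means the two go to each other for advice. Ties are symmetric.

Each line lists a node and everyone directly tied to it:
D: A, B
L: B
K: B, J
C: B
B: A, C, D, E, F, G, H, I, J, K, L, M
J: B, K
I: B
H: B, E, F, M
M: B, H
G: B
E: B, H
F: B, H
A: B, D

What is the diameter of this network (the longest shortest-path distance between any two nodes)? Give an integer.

2

Eccentricity of each node (its greatest distance to any other): A:2, B:1, C:2, D:2, E:2, F:2, G:2, H:2, I:2, J:2, K:2, L:2, M:2.
The maximum eccentricity is 2, realized for instance by the pair G–I via G – B – I. So the diameter is 2.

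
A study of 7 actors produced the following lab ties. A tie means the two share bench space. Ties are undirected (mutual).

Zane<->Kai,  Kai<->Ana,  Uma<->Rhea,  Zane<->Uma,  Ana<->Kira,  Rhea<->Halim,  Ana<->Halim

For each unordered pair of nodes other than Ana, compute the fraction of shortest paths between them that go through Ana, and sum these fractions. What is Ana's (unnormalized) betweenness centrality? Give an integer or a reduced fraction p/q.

7

Pairs whose geodesics pass through Ana — Zane–Kira: 1; Zane–Halim: 1/2; Uma–Kira: 2/2; Kira–Kai: 1; Kira–Rhea: 1; Kira–Halim: 1; Kai–Rhea: 1/2; Kai–Halim: 1.
All other pairs contribute 0.
Summing the contributions gives betweenness(Ana) = 7.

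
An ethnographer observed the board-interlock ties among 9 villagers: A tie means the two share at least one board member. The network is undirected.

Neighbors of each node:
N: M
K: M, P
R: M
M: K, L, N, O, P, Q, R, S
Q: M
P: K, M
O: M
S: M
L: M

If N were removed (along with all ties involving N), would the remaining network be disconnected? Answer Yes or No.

No

Even without N, every remaining node can still reach every other (the residual graph is connected), so N is not a cut vertex.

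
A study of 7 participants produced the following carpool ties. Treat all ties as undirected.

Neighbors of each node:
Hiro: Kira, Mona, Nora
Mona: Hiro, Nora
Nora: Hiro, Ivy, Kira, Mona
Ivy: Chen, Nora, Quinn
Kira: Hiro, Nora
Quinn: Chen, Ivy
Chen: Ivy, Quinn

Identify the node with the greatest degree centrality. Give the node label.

Nora

Degrees — Chen:2, Hiro:3, Ivy:3, Kira:2, Mona:2, Nora:4, Quinn:2.
The maximum is 4, attained only by Nora.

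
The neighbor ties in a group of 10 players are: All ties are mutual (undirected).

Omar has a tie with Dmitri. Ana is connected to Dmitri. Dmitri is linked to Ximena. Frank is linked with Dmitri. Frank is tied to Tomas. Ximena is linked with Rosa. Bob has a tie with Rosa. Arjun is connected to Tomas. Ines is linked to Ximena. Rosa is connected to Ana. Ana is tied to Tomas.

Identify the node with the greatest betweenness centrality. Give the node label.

Unnormalized betweenness of each node: Ana:12, Arjun:0, Bob:0, Dmitri:31/2, Frank:10/3, Ines:0, Omar:0, Rosa:31/3, Tomas:55/6, Ximena:32/3.
Dmitri has the largest value, 31/2, making it the main broker — the node through which the most shortest paths run.

Dmitri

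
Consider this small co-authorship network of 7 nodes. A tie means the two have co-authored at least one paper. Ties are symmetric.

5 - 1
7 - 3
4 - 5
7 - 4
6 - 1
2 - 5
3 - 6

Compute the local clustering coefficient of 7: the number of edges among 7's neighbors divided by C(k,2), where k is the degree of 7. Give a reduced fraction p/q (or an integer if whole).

0

7's neighbors: 3 and 4 (k = 2).
Possible neighbor pairs: C(2,2) = 1. Edges among them: none → e = 0.
Clustering(7) = 0/1.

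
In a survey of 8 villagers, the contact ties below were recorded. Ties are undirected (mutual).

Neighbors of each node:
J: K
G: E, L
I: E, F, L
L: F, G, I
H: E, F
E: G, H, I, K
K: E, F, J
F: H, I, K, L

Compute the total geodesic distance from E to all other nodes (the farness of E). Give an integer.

Distances from E: F:2, G:1, H:1, I:1, J:2, K:1, L:2.
Sum = 2 + 1 + 1 + 1 + 2 + 1 + 2 = 10.

10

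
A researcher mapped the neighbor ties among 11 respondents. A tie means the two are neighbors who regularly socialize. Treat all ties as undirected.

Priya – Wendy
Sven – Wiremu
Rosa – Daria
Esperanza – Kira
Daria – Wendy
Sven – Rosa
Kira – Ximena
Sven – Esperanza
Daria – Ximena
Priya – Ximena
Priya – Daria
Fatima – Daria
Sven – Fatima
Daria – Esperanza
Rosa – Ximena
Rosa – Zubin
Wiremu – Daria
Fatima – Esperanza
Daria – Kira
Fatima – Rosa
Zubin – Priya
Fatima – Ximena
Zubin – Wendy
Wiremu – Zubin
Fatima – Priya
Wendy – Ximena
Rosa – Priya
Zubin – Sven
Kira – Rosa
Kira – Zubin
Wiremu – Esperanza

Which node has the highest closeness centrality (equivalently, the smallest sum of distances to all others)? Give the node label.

Daria

Farness (sum of distances to all others) for each node — Daria:12, Esperanza:15, Fatima:14, Kira:15, Priya:14, Rosa:13, Sven:15, Wendy:16, Wiremu:16, Ximena:14, Zubin:14.
The smallest farness is 12, for Daria, so Daria has the highest closeness.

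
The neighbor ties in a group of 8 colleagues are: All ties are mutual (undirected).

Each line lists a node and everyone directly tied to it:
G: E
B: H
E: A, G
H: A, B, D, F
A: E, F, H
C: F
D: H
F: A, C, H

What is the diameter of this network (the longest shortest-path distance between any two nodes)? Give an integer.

4

Eccentricity of each node (its greatest distance to any other): A:2, B:4, C:4, D:4, E:3, F:3, G:4, H:3.
The maximum eccentricity is 4, realized for instance by the pair B–G via B – H – A – E – G. So the diameter is 4.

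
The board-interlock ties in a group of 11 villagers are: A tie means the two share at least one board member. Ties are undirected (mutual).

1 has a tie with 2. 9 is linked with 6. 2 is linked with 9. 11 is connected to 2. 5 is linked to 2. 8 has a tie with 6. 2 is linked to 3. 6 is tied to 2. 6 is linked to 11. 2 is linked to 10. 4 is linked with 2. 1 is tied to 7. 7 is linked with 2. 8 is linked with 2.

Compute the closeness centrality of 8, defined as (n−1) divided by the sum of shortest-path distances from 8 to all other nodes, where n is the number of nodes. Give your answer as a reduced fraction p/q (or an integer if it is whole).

Distances from 8: 1:2, 2:1, 3:2, 4:2, 5:2, 6:1, 7:2, 9:2, 10:2, 11:2. Sum = 18.
n = 11, so closeness = 10/18 = 5/9.

5/9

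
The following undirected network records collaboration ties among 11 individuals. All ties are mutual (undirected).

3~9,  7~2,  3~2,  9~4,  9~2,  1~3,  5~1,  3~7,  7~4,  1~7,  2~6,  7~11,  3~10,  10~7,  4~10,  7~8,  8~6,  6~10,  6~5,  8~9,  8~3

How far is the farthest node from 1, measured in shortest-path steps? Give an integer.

2

Distances from 1: 2:2, 3:1, 4:2, 5:1, 6:2, 7:1, 8:2, 9:2, 10:2, 11:2.
The largest is 2 (to 6, 2, 8, 10, 4, 11, and 9), so the eccentricity of 1 is 2.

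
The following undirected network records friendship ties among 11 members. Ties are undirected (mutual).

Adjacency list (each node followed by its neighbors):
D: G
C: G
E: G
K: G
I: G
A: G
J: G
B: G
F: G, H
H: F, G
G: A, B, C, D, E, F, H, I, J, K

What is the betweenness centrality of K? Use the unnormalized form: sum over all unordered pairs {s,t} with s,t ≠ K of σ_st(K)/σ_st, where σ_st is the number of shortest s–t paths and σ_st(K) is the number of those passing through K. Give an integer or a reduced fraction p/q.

No shortest path between any pair of other nodes passes through K.
Summing the contributions gives betweenness(K) = 0.

0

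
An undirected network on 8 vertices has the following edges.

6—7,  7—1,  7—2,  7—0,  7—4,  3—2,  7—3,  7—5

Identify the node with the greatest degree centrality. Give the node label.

7

Degrees — 0:1, 1:1, 2:2, 3:2, 4:1, 5:1, 6:1, 7:7.
The maximum is 7, attained only by 7.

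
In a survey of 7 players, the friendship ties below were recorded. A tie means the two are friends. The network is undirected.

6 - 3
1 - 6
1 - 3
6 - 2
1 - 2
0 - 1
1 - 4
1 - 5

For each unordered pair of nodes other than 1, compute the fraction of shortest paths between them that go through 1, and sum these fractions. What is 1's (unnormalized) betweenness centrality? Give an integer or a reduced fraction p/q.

Pairs whose geodesics pass through 1 — 2–5: 1; 2–3: 1/2; 2–0: 1; 2–4: 1; 6–5: 1; 6–0: 1; 6–4: 1; 5–3: 1; 5–0: 1; 5–4: 1; 3–0: 1; 3–4: 1; 0–4: 1.
All other pairs contribute 0.
Summing the contributions gives betweenness(1) = 25/2.

25/2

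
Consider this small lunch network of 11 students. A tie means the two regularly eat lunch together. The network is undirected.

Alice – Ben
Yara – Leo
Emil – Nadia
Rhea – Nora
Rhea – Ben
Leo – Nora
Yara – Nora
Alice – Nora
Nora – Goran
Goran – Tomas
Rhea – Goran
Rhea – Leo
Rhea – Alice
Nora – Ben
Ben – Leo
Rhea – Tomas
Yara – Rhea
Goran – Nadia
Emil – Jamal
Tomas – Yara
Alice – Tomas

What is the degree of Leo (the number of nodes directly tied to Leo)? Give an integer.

4

Leo is directly tied to Ben, Nora, Rhea, and Yara. That is 4 neighbors, so the degree of Leo is 4.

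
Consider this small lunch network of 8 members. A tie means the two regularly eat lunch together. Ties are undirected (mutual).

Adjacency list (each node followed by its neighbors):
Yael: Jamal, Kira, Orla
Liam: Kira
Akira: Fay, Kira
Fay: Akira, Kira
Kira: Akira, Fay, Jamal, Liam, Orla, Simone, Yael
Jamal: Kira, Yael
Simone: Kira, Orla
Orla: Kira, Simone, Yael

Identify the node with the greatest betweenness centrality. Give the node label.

Kira

Unnormalized betweenness of each node: Akira:0, Fay:0, Jamal:0, Kira:16, Liam:0, Orla:1/2, Simone:0, Yael:1/2.
Kira has the largest value, 16, making it the main broker — the node through which the most shortest paths run.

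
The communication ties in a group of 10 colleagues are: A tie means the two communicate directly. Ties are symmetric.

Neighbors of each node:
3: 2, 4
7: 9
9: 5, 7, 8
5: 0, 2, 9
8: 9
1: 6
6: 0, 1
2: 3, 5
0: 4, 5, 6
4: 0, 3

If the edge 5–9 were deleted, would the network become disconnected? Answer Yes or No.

Yes

Without the 5–9 edge there is no alternate route between 5 and 9, so the network disconnects. It is a bridge.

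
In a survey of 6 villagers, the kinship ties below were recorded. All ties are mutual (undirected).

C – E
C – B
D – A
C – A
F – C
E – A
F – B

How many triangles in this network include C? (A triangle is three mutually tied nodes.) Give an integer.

C's neighbors: A, B, E, and F.
Neighbor pairs that are themselves tied: C–A–E; C–B–F. Each forms one triangle with C, for 2 in total.

2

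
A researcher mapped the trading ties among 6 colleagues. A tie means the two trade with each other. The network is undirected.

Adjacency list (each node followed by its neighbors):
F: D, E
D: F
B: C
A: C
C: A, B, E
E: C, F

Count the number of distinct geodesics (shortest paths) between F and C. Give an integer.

The shortest distance is 2, and the only length-2 path is F–E–C. So there is exactly 1 shortest path.

1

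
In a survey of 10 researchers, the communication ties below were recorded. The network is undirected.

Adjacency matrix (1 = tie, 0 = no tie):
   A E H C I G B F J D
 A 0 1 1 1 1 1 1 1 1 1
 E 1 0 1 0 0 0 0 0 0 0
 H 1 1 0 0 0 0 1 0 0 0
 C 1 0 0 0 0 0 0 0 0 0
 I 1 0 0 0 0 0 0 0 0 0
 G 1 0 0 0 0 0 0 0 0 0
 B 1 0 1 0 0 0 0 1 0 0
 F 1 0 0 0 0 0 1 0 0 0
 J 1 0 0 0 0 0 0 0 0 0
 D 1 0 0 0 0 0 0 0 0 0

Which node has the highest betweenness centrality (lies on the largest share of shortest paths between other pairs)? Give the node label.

Unnormalized betweenness of each node: A:32, B:1/2, C:0, D:0, E:0, F:0, G:0, H:1/2, I:0, J:0.
A has the largest value, 32, making it the main broker — the node through which the most shortest paths run.

A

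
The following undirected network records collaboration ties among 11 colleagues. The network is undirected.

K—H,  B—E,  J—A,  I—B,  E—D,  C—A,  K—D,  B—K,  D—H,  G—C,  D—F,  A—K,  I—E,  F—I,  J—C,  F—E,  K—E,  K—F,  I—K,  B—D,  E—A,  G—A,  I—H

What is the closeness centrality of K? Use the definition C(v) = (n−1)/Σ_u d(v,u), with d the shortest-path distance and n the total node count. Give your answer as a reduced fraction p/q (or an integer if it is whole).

10/13

Distances from K: A:1, B:1, C:2, D:1, E:1, F:1, G:2, H:1, I:1, J:2. Sum = 13.
n = 11, so closeness = 10/13.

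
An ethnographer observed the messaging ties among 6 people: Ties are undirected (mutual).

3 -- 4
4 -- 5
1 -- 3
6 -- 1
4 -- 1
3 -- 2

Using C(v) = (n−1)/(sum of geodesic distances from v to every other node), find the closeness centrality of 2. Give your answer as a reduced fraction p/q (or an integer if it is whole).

Distances from 2: 1:2, 3:1, 4:2, 5:3, 6:3. Sum = 11.
n = 6, so closeness = 5/11.

5/11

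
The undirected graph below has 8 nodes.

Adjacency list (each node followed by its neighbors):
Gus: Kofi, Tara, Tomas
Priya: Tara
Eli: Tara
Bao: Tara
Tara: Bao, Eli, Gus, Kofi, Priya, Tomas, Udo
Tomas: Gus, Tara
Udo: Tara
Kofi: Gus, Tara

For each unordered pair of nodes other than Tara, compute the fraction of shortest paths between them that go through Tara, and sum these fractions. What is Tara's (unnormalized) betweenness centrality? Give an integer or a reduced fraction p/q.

Pairs whose geodesics pass through Tara — Udo–Kofi: 1; Udo–Eli: 1; Udo–Priya: 1; Udo–Gus: 1; Udo–Bao: 1; Udo–Tomas: 1; Kofi–Eli: 1; Kofi–Priya: 1; Kofi–Bao: 1; Kofi–Tomas: 1/2; Eli–Priya: 1; Eli–Gus: 1; Eli–Bao: 1; Eli–Tomas: 1 … (+5 more pairs).
All other pairs contribute 0.
Summing the contributions gives betweenness(Tara) = 37/2.

37/2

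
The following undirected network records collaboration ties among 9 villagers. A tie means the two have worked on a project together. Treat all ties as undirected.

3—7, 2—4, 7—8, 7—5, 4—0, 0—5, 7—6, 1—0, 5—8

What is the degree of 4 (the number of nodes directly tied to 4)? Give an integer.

4 is directly tied to 0 and 2. That is 2 neighbors, so the degree of 4 is 2.

2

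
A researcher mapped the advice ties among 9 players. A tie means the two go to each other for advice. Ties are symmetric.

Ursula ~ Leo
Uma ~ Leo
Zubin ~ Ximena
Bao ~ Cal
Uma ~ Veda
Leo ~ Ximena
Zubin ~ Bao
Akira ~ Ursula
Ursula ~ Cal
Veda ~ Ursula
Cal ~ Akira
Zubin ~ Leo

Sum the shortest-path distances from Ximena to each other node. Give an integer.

17

Distances from Ximena: Akira:3, Bao:2, Cal:3, Leo:1, Uma:2, Ursula:2, Veda:3, Zubin:1.
Sum = 3 + 2 + 3 + 1 + 2 + 2 + 3 + 1 = 17.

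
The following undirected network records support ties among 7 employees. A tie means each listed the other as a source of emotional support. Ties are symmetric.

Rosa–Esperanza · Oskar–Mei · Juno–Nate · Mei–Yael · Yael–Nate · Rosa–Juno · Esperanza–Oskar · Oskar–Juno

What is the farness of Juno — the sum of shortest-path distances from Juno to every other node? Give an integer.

9

Distances from Juno: Esperanza:2, Mei:2, Nate:1, Oskar:1, Rosa:1, Yael:2.
Sum = 2 + 2 + 1 + 1 + 1 + 2 = 9.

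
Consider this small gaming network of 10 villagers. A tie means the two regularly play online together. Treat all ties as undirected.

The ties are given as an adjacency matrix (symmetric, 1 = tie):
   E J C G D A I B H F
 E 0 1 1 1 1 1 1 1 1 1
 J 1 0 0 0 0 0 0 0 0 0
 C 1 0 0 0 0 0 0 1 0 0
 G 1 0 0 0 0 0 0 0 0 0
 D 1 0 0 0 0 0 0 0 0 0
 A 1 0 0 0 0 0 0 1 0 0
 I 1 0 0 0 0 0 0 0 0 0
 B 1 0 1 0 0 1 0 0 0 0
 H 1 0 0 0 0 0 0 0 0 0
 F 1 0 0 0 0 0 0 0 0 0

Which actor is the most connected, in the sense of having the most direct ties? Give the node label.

E

Degrees — A:2, B:3, C:2, D:1, E:9, F:1, G:1, H:1, I:1, J:1.
The maximum is 9, attained only by E.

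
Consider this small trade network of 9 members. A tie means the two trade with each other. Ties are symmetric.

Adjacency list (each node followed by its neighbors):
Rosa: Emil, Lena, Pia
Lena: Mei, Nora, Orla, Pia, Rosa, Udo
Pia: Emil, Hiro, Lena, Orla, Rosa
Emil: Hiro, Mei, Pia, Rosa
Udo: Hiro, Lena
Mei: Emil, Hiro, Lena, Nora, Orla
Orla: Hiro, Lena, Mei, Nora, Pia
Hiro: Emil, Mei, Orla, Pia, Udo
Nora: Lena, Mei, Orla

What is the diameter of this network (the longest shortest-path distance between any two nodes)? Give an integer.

Eccentricity of each node (its greatest distance to any other): Emil:2, Hiro:2, Lena:2, Mei:2, Nora:2, Orla:2, Pia:2, Rosa:2, Udo:2.
The maximum eccentricity is 2, realized for instance by the pair Emil–Lena via Emil – Mei – Lena. So the diameter is 2.

2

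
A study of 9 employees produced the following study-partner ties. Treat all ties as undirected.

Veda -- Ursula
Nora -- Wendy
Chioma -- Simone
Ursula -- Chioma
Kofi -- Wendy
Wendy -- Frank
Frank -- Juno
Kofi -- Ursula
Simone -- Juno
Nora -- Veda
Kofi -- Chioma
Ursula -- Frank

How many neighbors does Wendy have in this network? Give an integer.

Wendy is directly tied to Frank, Kofi, and Nora. That is 3 neighbors, so the degree of Wendy is 3.

3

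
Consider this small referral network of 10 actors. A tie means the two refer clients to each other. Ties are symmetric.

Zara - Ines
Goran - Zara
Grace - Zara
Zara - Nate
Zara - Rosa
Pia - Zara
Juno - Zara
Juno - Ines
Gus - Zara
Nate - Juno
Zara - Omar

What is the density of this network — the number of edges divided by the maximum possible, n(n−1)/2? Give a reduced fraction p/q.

There are 11 edges and 10 nodes, so the maximum possible is C(10,2) = 45.
Density = 11/45.

11/45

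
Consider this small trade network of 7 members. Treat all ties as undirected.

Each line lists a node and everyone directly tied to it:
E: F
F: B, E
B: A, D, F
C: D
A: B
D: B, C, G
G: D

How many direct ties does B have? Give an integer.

3

B is directly tied to A, D, and F. That is 3 neighbors, so the degree of B is 3.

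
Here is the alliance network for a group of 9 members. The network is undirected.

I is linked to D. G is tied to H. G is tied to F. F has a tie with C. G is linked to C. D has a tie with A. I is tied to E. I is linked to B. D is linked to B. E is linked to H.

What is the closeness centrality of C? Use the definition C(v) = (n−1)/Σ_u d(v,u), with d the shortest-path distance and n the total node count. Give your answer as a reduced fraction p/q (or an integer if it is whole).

Distances from C: A:6, B:5, D:5, E:3, F:1, G:1, H:2, I:4. Sum = 27.
n = 9, so closeness = 8/27.

8/27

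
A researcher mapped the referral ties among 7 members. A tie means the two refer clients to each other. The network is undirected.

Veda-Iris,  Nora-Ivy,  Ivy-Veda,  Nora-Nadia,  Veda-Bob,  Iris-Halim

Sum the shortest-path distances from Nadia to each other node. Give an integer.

19

Distances from Nadia: Bob:4, Halim:5, Iris:4, Ivy:2, Nora:1, Veda:3.
Sum = 4 + 5 + 4 + 2 + 1 + 3 = 19.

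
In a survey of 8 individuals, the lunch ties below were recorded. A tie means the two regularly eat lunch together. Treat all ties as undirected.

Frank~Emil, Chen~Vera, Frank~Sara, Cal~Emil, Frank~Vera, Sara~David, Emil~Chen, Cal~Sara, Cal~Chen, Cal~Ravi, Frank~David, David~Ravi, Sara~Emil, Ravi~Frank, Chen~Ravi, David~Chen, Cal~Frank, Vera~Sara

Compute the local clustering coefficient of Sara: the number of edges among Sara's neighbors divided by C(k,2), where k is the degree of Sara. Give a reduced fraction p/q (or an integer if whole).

1/2

Sara's neighbors: Cal, David, Emil, Frank, and Vera (k = 5).
Possible neighbor pairs: C(5,2) = 10. Edges among them: Cal–Emil, Cal–Frank, David–Frank, Emil–Frank, Frank–Vera → e = 5.
Clustering(Sara) = 5/10 = 1/2.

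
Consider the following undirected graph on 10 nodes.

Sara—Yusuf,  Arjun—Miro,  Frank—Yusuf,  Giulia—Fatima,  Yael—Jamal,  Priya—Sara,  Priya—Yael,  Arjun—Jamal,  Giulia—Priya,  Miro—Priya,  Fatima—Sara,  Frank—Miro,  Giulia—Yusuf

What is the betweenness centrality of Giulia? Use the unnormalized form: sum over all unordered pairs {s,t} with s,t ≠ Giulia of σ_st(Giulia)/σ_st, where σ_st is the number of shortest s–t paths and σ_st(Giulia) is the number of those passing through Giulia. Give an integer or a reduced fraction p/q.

29/6

Pairs whose geodesics pass through Giulia — Miro–Fatima: 1/2; Frank–Fatima: 1/2; Yusuf–Fatima: 1/2; Yusuf–Priya: 1/2; Yusuf–Yael: 1/2; Yusuf–Jamal: 1/3; Fatima–Priya: 1/2; Fatima–Yael: 1/2; Fatima–Jamal: 1/2; Fatima–Arjun: 1/2.
All other pairs contribute 0.
Summing the contributions gives betweenness(Giulia) = 29/6.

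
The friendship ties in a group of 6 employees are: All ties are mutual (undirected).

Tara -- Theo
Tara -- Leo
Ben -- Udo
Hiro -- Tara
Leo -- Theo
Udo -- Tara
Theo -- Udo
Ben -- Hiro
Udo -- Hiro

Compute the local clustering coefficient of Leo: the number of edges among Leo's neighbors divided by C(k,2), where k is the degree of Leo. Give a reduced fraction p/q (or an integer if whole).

Leo's neighbors: Tara and Theo (k = 2).
Possible neighbor pairs: C(2,2) = 1. Edges among them: Tara–Theo → e = 1.
Clustering(Leo) = 1/1.

1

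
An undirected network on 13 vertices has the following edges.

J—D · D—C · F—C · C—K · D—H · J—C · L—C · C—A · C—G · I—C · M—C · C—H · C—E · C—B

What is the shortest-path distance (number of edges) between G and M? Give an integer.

One shortest route is G – C – M, which uses 2 edges, and G and M are not directly tied, so nothing shorter exists. So d(G,M) = 2.

2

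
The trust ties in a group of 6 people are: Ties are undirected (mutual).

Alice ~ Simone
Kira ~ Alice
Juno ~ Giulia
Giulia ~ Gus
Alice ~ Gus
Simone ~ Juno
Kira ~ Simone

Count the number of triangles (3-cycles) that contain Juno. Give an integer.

0

Juno's neighbors are Giulia and Simone, but none of them are tied to each other, so no triangle contains Juno.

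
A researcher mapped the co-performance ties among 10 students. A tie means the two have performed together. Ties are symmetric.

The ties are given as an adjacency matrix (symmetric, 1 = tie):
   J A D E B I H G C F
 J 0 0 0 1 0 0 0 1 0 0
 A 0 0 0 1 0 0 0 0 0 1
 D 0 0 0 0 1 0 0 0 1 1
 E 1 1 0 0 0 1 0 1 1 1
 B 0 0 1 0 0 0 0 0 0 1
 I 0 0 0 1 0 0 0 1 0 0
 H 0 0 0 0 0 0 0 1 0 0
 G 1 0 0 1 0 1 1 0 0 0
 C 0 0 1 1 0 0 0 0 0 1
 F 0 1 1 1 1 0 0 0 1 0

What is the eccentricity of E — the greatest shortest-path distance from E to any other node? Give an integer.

2

Distances from E: A:1, B:2, C:1, D:2, F:1, G:1, H:2, I:1, J:1.
The largest is 2 (to H, D, and B), so the eccentricity of E is 2.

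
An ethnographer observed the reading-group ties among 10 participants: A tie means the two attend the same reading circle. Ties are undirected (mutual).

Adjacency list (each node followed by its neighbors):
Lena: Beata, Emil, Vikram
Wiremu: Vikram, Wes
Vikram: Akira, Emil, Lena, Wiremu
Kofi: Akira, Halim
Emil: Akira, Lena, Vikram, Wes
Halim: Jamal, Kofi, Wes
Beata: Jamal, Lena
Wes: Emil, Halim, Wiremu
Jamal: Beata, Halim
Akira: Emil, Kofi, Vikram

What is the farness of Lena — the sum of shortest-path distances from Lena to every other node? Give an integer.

Distances from Lena: Akira:2, Beata:1, Emil:1, Halim:3, Jamal:2, Kofi:3, Vikram:1, Wes:2, Wiremu:2.
Sum = 2 + 1 + 1 + 3 + 2 + 3 + 1 + 2 + 2 = 17.

17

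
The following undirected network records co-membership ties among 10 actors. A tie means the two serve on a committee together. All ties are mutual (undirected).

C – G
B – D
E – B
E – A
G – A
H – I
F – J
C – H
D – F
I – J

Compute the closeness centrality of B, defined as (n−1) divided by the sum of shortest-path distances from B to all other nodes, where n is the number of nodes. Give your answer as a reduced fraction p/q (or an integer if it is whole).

Distances from B: A:2, C:4, D:1, E:1, F:2, G:3, H:5, I:4, J:3. Sum = 25.
n = 10, so closeness = 9/25.

9/25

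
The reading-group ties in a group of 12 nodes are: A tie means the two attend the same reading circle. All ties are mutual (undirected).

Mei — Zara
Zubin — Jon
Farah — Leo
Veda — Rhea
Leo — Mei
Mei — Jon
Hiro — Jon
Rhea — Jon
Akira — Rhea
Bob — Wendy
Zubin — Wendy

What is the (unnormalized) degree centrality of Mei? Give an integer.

3

Mei is directly tied to Jon, Leo, and Zara. That is 3 neighbors, so the degree of Mei is 3.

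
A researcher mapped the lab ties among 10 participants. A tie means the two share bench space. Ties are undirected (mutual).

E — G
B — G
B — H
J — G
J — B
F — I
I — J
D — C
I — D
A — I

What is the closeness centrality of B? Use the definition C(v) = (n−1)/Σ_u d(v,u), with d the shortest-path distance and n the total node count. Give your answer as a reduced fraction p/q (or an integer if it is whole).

9/20

Distances from B: A:3, C:4, D:3, E:2, F:3, G:1, H:1, I:2, J:1. Sum = 20.
n = 10, so closeness = 9/20.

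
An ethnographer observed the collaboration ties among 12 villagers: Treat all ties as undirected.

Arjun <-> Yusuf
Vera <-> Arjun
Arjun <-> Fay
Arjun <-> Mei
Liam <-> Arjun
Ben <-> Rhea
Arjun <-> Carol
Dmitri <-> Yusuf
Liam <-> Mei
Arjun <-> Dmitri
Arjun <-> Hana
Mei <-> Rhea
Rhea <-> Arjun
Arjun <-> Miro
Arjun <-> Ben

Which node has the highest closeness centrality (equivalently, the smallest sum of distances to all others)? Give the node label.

Arjun

Farness (sum of distances to all others) for each node — Arjun:11, Ben:20, Carol:21, Dmitri:20, Fay:21, Hana:21, Liam:20, Mei:19, Miro:21, Rhea:19, Vera:21, Yusuf:20.
The smallest farness is 11, for Arjun, so Arjun has the highest closeness.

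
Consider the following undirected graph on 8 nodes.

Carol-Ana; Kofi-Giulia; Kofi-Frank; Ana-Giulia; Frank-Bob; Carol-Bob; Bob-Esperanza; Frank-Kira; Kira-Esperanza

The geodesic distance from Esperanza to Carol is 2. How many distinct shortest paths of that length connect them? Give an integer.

The shortest distance is 2, and the only length-2 path is Esperanza–Bob–Carol. So there is exactly 1 shortest path.

1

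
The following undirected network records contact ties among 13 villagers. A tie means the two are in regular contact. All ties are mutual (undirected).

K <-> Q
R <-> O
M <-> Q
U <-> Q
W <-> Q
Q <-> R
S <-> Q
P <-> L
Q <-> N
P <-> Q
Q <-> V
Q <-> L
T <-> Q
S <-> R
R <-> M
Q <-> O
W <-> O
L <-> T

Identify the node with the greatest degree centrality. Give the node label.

Q

Degrees — K:1, L:3, M:2, N:1, O:3, P:2, Q:12, R:4, S:2, T:2, U:1, V:1, W:2.
The maximum is 12, attained only by Q.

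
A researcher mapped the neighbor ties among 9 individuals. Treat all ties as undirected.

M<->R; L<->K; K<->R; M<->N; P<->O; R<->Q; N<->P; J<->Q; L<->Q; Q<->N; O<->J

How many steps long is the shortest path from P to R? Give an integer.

3

One shortest route is P – N – Q – R, which uses 3 edges, and at distance 2 from P we only reach {J, M, Q}, which does not include R. So d(P,R) = 3.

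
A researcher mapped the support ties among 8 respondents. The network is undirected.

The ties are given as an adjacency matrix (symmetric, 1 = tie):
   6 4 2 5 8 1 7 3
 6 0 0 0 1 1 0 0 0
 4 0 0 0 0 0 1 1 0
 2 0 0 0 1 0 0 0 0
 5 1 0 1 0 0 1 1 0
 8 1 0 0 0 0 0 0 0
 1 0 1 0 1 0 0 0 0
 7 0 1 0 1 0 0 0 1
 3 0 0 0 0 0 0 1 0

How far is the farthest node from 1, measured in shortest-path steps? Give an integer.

3

Distances from 1: 2:2, 3:3, 4:1, 5:1, 6:2, 7:2, 8:3.
The largest is 3 (to 3 and 8), so the eccentricity of 1 is 3.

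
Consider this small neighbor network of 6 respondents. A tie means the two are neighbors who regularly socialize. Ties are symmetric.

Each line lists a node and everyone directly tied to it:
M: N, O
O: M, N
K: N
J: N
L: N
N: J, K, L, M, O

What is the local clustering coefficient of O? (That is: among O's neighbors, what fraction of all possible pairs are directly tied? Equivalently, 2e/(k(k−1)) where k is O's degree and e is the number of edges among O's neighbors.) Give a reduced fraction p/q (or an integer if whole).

O's neighbors: M and N (k = 2).
Possible neighbor pairs: C(2,2) = 1. Edges among them: M–N → e = 1.
Clustering(O) = 1/1.

1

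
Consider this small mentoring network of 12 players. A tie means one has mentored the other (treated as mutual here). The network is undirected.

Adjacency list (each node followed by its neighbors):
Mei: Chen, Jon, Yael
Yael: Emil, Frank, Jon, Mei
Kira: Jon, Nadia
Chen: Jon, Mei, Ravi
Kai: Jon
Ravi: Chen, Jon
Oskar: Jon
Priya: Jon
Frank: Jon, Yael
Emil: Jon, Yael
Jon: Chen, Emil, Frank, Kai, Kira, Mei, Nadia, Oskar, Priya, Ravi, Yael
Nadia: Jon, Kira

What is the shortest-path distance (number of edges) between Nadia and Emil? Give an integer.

2

One shortest route is Nadia – Jon – Emil, which uses 2 edges, and Nadia and Emil are not directly tied, so nothing shorter exists. So d(Nadia,Emil) = 2.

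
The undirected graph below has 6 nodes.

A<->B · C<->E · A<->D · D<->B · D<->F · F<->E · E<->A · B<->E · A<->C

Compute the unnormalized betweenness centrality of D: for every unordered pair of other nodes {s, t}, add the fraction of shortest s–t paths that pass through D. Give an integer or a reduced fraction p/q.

1

Pairs whose geodesics pass through D — B–F: 1/2; F–A: 1/2.
All other pairs contribute 0.
Summing the contributions gives betweenness(D) = 1.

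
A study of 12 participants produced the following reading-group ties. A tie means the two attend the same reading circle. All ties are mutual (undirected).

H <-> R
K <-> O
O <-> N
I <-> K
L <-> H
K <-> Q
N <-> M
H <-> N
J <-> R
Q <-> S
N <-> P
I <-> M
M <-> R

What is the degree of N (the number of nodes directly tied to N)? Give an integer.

N is directly tied to H, M, O, and P. That is 4 neighbors, so the degree of N is 4.

4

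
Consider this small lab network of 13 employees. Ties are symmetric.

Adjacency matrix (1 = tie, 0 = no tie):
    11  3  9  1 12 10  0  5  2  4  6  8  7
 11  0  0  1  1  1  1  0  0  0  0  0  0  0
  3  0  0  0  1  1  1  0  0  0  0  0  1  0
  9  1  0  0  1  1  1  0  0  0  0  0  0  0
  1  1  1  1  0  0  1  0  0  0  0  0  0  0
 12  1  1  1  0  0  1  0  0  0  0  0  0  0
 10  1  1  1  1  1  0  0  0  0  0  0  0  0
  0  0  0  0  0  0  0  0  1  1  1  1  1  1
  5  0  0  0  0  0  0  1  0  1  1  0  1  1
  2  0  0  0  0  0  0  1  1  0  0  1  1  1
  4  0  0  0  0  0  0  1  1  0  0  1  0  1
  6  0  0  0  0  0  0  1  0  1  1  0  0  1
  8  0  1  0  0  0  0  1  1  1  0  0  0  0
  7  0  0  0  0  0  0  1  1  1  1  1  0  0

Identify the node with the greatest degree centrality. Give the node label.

Degrees — 0:6, 1:4, 2:5, 3:4, 4:4, 5:5, 6:4, 7:5, 8:4, 9:4, 10:5, 11:4, 12:4.
The maximum is 6, attained only by 0.

0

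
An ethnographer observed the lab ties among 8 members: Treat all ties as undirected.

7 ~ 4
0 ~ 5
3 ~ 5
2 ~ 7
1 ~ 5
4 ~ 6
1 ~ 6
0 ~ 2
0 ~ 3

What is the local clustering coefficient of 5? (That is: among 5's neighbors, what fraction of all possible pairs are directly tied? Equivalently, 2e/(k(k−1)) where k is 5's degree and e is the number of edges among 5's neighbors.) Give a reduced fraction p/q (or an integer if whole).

1/3

5's neighbors: 0, 1, and 3 (k = 3).
Possible neighbor pairs: C(3,2) = 3. Edges among them: 0–3 → e = 1.
Clustering(5) = 1/3.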